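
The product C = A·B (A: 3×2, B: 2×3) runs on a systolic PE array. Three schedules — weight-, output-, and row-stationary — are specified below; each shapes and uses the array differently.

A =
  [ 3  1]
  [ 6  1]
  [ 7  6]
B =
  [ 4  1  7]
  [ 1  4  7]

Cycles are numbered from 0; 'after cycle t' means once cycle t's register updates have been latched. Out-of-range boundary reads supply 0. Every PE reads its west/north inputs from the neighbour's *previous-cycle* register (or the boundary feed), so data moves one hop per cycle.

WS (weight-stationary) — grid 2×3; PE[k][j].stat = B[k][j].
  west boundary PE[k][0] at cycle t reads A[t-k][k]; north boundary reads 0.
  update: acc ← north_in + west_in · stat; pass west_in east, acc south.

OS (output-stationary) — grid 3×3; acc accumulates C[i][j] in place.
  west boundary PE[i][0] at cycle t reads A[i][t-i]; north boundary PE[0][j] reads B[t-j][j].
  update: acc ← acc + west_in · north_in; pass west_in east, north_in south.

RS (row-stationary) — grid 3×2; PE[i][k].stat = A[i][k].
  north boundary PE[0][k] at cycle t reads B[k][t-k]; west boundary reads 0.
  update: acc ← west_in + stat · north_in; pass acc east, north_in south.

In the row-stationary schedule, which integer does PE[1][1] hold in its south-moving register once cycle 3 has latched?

register = 4

RS 3×2: PE[1][1] cycle-by-cycle (with neighbour feeds):
  @0  [0,1]  acc 0  |  →0  ↓0
  @0  [1,0]  acc 0  |  →0  ↓0
  @0  [1,1]  acc 0  |  →0  ↓0
  @1  [0,1]  acc 13  |  →13  ↓1
  @1  [1,0]  acc 24  |  →24  ↓4
  @1  [1,1]  acc 0  |  →0  ↓0
  @2  [0,1]  acc 7  |  →7  ↓4
  @2  [1,0]  acc 6  |  →6  ↓1
  @2  [1,1]  acc 25  |  →25  ↓1
  @3  [0,1]  acc 28  |  →28  ↓7
  @3  [1,0]  acc 42  |  →42  ↓7
  @3  [1,1]  acc 10  |  →10  ↓4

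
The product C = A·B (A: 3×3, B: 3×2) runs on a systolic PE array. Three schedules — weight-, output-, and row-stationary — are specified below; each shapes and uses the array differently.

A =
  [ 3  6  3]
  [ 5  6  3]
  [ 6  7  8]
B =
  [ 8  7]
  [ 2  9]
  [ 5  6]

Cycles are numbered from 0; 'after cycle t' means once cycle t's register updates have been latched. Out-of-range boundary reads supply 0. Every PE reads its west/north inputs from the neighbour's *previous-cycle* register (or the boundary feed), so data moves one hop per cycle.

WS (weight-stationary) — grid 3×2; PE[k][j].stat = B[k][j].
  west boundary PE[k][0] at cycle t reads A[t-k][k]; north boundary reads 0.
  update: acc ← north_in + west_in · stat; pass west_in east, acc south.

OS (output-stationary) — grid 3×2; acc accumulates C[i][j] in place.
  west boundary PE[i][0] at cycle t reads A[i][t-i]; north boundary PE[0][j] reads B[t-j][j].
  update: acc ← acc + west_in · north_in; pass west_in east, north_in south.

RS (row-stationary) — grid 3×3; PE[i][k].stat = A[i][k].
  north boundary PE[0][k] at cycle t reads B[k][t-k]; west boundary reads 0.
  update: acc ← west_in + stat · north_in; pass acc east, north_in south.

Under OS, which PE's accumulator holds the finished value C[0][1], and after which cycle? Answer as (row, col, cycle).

(row, col, cycle) = (0, 1, 3)

OS — PE[0][1] is where C[0][1] collects:
  @0  [0,1]  acc 0  |  →0  ↓0
  @1  [0,1]  acc 21  |  →3  ↓7
  @2  [0,1]  acc 75  |  →6  ↓9
  @3  [0,1]  acc 93  |  →3  ↓6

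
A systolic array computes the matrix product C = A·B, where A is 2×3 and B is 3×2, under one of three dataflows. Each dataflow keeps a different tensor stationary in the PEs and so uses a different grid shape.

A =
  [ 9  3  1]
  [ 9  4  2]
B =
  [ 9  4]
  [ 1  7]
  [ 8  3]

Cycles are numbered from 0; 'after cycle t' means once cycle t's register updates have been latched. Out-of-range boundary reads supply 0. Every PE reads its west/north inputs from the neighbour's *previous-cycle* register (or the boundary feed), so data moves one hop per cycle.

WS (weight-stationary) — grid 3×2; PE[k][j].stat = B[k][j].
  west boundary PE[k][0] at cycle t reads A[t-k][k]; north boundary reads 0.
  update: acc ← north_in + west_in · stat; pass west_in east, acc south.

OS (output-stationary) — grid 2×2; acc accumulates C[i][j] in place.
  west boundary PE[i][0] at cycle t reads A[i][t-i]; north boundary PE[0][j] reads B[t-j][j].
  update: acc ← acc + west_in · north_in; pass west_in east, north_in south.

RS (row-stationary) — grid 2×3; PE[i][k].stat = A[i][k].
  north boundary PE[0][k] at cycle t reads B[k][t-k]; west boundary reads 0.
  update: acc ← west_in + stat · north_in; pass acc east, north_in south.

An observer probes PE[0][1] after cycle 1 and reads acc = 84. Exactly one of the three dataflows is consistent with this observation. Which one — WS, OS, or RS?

WS (3×2 grid), PE[0][1]:
  t=0 PE[0][1]: acc=0 h=0 v=0
  t=1 PE[0][1]: acc=36 h=9 v=36
OS (2×2 grid), PE[0][1]:
  t=0 PE[0][1]: acc=0 h=0 v=0
  t=1 PE[0][1]: acc=36 h=9 v=4
RS (2×3 grid), PE[0][1]:
  t=0 PE[0][1]: acc=0 h=0 v=0
  t=1 PE[0][1]: acc=84 h=84 v=1

dataflow = RS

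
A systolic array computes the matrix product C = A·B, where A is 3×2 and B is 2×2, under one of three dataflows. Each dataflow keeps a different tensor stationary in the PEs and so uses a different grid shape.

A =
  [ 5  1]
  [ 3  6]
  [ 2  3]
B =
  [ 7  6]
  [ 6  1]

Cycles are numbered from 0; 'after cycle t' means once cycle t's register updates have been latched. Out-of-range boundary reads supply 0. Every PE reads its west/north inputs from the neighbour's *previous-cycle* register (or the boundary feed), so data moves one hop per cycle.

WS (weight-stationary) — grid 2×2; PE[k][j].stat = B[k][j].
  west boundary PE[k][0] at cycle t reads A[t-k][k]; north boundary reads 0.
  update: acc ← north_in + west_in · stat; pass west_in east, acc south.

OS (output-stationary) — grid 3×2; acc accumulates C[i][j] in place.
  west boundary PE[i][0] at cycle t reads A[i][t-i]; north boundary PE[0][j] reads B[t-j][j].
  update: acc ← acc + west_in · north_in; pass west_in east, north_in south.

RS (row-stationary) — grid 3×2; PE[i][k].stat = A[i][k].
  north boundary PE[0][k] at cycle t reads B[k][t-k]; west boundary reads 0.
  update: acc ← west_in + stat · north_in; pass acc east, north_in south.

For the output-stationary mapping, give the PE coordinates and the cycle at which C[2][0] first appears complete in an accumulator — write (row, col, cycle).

OS: C[2][0] accumulates in PE[2][0]:
  step 0 · PE2,0: acc=0; fwd→0 fwd↓0
  step 1 · PE2,0: acc=0; fwd→0 fwd↓0
  step 2 · PE2,0: acc=14; fwd→2 fwd↓7
  step 3 · PE2,0: acc=32; fwd→3 fwd↓6

(row, col, cycle) = (2, 0, 3)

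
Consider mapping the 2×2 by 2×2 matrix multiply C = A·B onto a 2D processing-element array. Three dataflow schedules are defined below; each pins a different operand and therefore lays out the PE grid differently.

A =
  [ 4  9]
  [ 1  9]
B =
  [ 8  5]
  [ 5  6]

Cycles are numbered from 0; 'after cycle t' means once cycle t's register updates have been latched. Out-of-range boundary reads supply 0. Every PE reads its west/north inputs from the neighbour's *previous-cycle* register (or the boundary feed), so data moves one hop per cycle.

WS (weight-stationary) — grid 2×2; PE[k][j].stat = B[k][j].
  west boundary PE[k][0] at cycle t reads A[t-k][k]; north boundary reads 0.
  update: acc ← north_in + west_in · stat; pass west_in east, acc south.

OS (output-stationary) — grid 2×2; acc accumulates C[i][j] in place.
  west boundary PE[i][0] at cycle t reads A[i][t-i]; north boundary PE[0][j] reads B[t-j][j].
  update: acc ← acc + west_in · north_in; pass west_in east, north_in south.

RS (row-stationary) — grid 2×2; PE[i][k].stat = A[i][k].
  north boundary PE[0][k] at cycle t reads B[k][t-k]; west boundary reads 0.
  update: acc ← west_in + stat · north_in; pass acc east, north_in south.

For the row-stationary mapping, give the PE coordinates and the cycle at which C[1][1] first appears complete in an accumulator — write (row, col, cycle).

(row, col, cycle) = (1, 1, 3)

RS: C[1][1] accumulates in PE[1][1]:
  cycle 0: PE[1][1] → acc 0, east 0, south 0
  cycle 1: PE[1][1] → acc 0, east 0, south 0
  cycle 2: PE[1][1] → acc 53, east 53, south 5
  cycle 3: PE[1][1] → acc 59, east 59, south 6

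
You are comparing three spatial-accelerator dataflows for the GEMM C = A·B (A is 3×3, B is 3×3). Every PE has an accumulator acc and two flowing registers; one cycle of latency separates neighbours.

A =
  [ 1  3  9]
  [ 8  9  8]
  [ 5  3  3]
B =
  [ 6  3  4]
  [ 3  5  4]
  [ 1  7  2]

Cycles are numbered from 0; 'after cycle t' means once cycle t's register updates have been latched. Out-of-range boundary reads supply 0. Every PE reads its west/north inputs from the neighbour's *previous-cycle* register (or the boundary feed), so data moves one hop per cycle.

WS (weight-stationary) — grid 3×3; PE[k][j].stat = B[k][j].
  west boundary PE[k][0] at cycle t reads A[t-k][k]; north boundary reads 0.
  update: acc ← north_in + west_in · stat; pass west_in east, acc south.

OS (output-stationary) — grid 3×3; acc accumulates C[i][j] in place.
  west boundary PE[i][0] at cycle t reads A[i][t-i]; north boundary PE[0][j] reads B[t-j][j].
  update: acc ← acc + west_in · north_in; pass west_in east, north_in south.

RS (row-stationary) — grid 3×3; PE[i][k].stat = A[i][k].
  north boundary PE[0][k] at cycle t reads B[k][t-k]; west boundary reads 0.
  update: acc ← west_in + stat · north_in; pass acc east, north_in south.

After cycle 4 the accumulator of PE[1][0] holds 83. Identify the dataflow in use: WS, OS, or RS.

dataflow = OS

WS [3×3] PE[1][0] across cycles:
  [0] (1,0) acc=0 (h:0 v:0)
  [1] (1,0) acc=15 (h:3 v:15)
  [2] (1,0) acc=75 (h:9 v:75)
  [3] (1,0) acc=39 (h:3 v:39)
  [4] (1,0) acc=0 (h:0 v:0)
OS [3×3] PE[1][0] across cycles:
  [0] (1,0) acc=0 (h:0 v:0)
  [1] (1,0) acc=48 (h:8 v:6)
  [2] (1,0) acc=75 (h:9 v:3)
  [3] (1,0) acc=83 (h:8 v:1)
  [4] (1,0) acc=83 (h:0 v:0)
RS [3×3] PE[1][0] across cycles:
  [0] (1,0) acc=0 (h:0 v:0)
  [1] (1,0) acc=48 (h:48 v:6)
  [2] (1,0) acc=24 (h:24 v:3)
  [3] (1,0) acc=32 (h:32 v:4)
  [4] (1,0) acc=0 (h:0 v:0)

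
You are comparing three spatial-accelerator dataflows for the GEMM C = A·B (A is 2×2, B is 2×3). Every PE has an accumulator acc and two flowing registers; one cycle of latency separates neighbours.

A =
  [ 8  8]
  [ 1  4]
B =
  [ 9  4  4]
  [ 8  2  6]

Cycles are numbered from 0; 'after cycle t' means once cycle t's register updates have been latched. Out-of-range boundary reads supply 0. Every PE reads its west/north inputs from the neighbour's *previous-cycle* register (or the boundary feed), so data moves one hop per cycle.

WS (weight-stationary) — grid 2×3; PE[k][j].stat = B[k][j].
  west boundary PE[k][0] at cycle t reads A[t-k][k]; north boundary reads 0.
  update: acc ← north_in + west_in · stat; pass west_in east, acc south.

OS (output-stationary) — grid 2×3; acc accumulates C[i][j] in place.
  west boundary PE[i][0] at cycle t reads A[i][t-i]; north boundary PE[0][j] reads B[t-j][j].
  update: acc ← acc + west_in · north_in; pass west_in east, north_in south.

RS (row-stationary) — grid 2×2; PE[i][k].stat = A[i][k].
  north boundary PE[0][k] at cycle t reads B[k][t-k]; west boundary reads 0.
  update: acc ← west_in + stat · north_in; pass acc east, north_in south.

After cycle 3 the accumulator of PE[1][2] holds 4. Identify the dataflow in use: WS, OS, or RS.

dataflow = OS

— WS: 2×3; PE[1][2] trace:
  @0  [1,2]  acc 0  |  →0  ↓0
  @1  [1,2]  acc 0  |  →0  ↓0
  @2  [1,2]  acc 0  |  →0  ↓0
  @3  [1,2]  acc 80  |  →8  ↓80
— OS: 2×3; PE[1][2] trace:
  @0  [1,2]  acc 0  |  →0  ↓0
  @1  [1,2]  acc 0  |  →0  ↓0
  @2  [1,2]  acc 0  |  →0  ↓0
  @3  [1,2]  acc 4  |  →1  ↓4
RS: PE[1][2] is outside its 2×2 grid.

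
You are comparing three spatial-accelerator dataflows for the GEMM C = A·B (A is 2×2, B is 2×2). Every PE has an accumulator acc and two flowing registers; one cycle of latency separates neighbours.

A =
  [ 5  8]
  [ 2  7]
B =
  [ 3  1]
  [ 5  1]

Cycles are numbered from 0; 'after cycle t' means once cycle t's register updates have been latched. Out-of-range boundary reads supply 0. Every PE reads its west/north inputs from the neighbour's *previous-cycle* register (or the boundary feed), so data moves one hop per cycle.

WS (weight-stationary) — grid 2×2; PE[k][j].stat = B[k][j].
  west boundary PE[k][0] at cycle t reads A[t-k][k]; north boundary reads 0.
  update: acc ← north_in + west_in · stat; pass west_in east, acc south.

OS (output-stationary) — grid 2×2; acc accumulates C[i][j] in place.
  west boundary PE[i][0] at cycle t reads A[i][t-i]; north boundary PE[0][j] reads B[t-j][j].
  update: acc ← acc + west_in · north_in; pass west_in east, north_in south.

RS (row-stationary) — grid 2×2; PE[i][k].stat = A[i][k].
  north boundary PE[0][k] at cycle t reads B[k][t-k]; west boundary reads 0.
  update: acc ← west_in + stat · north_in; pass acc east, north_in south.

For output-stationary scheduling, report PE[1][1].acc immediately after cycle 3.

PE[1][1].acc = 9

Tracing OS — 2×2 array, target PE[1][1]:
  @0  [0,1]  acc 0  |  →0  ↓0
  @0  [1,0]  acc 0  |  →0  ↓0
  @0  [1,1]  acc 0  |  →0  ↓0
  @1  [0,1]  acc 5  |  →5  ↓1
  @1  [1,0]  acc 6  |  →2  ↓3
  @1  [1,1]  acc 0  |  →0  ↓0
  @2  [0,1]  acc 13  |  →8  ↓1
  @2  [1,0]  acc 41  |  →7  ↓5
  @2  [1,1]  acc 2  |  →2  ↓1
  @3  [0,1]  acc 13  |  →0  ↓0
  @3  [1,0]  acc 41  |  →0  ↓0
  @3  [1,1]  acc 9  |  →7  ↓1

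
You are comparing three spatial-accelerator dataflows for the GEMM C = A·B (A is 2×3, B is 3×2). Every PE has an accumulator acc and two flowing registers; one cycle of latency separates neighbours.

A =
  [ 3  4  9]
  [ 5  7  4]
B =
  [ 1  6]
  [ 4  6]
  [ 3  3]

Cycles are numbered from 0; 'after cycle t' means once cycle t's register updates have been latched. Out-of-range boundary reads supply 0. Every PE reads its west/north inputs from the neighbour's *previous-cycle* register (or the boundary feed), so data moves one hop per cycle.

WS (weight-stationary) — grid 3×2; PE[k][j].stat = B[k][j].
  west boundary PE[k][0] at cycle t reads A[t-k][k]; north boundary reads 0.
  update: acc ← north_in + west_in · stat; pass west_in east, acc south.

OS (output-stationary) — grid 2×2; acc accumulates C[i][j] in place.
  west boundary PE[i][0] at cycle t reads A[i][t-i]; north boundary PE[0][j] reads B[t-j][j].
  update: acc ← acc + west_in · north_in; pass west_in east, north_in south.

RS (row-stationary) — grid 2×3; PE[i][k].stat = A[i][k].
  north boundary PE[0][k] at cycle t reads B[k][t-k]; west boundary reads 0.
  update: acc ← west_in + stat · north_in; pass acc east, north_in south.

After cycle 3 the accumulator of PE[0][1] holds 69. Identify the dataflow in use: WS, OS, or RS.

dataflow = OS

WS [3×2] PE[0][1] across cycles:
  @0  [0,1]  acc 0  |  →0  ↓0
  @1  [0,1]  acc 18  |  →3  ↓18
  @2  [0,1]  acc 30  |  →5  ↓30
  @3  [0,1]  acc 0  |  →0  ↓0
OS [2×2] PE[0][1] across cycles:
  @0  [0,1]  acc 0  |  →0  ↓0
  @1  [0,1]  acc 18  |  →3  ↓6
  @2  [0,1]  acc 42  |  →4  ↓6
  @3  [0,1]  acc 69  |  →9  ↓3
RS [2×3] PE[0][1] across cycles:
  @0  [0,1]  acc 0  |  →0  ↓0
  @1  [0,1]  acc 19  |  →19  ↓4
  @2  [0,1]  acc 42  |  →42  ↓6
  @3  [0,1]  acc 0  |  →0  ↓0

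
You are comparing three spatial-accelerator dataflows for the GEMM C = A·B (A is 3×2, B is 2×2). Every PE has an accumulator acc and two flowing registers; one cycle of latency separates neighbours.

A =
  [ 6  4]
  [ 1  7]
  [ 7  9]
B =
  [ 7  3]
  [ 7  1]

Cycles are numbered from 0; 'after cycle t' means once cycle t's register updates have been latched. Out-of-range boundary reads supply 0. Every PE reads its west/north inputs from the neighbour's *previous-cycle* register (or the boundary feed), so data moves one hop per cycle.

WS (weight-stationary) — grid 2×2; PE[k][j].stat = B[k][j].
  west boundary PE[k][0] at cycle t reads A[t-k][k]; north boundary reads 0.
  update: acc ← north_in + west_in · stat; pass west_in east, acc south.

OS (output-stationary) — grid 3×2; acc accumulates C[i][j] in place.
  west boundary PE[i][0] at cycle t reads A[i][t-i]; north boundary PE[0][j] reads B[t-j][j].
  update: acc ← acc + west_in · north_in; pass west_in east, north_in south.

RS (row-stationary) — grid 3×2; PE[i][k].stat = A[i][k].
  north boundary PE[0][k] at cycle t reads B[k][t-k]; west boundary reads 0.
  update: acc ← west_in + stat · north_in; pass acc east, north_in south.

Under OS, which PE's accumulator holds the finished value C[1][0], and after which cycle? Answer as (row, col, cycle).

OS — PE[1][0] is where C[1][0] collects:
  c0 r1c0: 0 / 0 / 0
  c1 r1c0: 7 / 1 / 7
  c2 r1c0: 56 / 7 / 7

(row, col, cycle) = (1, 0, 2)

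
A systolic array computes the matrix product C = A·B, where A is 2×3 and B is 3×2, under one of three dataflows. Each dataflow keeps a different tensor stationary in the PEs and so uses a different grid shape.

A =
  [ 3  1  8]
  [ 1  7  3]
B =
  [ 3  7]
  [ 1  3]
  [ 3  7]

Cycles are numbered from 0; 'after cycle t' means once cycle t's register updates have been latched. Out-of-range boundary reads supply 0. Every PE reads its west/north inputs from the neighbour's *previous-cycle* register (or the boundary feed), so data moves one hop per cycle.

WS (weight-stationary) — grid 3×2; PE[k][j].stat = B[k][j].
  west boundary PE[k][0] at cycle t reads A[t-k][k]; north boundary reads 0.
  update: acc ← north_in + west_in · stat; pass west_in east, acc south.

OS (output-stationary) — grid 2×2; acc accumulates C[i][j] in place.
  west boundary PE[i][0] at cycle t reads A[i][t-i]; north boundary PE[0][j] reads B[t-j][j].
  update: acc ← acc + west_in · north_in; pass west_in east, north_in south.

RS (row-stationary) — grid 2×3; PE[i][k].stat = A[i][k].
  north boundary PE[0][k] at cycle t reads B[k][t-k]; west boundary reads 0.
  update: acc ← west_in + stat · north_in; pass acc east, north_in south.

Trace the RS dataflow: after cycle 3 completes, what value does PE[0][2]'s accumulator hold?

RS on a 2×3 grid — tracing PE[0][2] and its feeders:
  @0  [0,1]  acc 0  |  →0  ↓0
  @0  [0,2]  acc 0  |  →0  ↓0
  @1  [0,1]  acc 10  |  →10  ↓1
  @1  [0,2]  acc 0  |  →0  ↓0
  @2  [0,1]  acc 24  |  →24  ↓3
  @2  [0,2]  acc 34  |  →34  ↓3
  @3  [0,1]  acc 0  |  →0  ↓0
  @3  [0,2]  acc 80  |  →80  ↓7

PE[0][2].acc = 80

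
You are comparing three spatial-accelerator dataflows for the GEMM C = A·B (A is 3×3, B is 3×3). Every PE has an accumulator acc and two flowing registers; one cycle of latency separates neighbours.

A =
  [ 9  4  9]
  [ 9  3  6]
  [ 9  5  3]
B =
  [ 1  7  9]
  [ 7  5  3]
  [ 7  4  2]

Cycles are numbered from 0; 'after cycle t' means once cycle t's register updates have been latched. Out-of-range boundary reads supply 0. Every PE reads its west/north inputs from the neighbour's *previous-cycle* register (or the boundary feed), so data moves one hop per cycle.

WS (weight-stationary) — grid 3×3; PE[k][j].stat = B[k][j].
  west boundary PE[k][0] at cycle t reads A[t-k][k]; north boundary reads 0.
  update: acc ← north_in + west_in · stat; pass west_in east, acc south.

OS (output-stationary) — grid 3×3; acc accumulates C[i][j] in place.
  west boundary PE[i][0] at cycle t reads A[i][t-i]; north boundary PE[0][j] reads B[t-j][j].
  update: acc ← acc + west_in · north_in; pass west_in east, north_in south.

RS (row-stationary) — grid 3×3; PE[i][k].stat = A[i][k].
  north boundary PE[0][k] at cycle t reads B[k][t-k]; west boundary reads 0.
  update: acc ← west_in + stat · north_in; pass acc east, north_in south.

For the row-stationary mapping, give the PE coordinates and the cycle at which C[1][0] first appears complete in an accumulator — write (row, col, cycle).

(row, col, cycle) = (1, 2, 3)

Under RS, C[1][0] lands at PE[1][2]:
  @0  [1,2]  acc 0  |  →0  ↓0
  @1  [1,2]  acc 0  |  →0  ↓0
  @2  [1,2]  acc 0  |  →0  ↓0
  @3  [1,2]  acc 72  |  →72  ↓7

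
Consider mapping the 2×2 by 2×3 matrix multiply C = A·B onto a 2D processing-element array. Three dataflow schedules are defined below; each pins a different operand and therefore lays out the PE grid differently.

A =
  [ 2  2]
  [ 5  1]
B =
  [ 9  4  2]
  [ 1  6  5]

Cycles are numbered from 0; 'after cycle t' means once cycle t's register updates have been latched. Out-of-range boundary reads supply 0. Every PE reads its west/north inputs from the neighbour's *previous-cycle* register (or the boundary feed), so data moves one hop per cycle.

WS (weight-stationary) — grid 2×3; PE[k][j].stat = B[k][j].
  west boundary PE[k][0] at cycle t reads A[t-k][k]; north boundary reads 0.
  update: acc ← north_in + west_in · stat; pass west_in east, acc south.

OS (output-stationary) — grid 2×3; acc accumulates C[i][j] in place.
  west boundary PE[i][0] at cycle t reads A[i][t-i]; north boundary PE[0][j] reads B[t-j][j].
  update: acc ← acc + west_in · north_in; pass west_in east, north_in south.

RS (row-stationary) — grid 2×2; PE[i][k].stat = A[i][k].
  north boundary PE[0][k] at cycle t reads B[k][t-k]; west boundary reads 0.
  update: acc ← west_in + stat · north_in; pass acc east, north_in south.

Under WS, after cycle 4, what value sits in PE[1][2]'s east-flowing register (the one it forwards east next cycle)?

Tracing WS — 2×3 array, target PE[1][2]:
  c0 r0c2: 0 / 0 / 0
  c0 r1c1: 0 / 0 / 0
  c0 r1c2: 0 / 0 / 0
  c1 r0c2: 0 / 0 / 0
  c1 r1c1: 0 / 0 / 0
  c1 r1c2: 0 / 0 / 0
  c2 r0c2: 4 / 2 / 4
  c2 r1c1: 20 / 2 / 20
  c2 r1c2: 0 / 0 / 0
  c3 r0c2: 10 / 5 / 10
  c3 r1c1: 26 / 1 / 26
  c3 r1c2: 14 / 2 / 14
  c4 r0c2: 0 / 0 / 0
  c4 r1c1: 0 / 0 / 0
  c4 r1c2: 15 / 1 / 15

register = 1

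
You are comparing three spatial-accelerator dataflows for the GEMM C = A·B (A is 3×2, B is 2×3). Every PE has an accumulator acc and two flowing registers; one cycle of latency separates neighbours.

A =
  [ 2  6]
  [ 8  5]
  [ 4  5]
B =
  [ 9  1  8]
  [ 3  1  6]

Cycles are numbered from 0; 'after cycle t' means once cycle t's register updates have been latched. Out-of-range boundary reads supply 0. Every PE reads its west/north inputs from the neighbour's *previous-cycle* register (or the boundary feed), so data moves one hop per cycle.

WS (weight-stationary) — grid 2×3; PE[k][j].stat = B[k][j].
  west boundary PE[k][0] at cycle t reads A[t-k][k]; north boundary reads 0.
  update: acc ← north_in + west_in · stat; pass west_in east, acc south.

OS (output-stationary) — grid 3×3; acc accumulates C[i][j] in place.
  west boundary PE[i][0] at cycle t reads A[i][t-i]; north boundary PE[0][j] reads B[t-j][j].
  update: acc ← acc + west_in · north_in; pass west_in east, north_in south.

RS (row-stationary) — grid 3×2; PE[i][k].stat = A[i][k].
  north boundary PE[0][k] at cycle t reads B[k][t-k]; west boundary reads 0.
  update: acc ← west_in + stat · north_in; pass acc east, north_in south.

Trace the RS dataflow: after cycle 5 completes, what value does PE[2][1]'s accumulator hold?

PE[2][1].acc = 62

RS on a 3×2 grid — tracing PE[2][1] and its feeders:
  step 0 · PE1,1: acc=0; fwd→0 fwd↓0
  step 0 · PE2,0: acc=0; fwd→0 fwd↓0
  step 0 · PE2,1: acc=0; fwd→0 fwd↓0
  step 1 · PE1,1: acc=0; fwd→0 fwd↓0
  step 1 · PE2,0: acc=0; fwd→0 fwd↓0
  step 1 · PE2,1: acc=0; fwd→0 fwd↓0
  step 2 · PE1,1: acc=87; fwd→87 fwd↓3
  step 2 · PE2,0: acc=36; fwd→36 fwd↓9
  step 2 · PE2,1: acc=0; fwd→0 fwd↓0
  step 3 · PE1,1: acc=13; fwd→13 fwd↓1
  step 3 · PE2,0: acc=4; fwd→4 fwd↓1
  step 3 · PE2,1: acc=51; fwd→51 fwd↓3
  step 4 · PE1,1: acc=94; fwd→94 fwd↓6
  step 4 · PE2,0: acc=32; fwd→32 fwd↓8
  step 4 · PE2,1: acc=9; fwd→9 fwd↓1
  step 5 · PE1,1: acc=0; fwd→0 fwd↓0
  step 5 · PE2,0: acc=0; fwd→0 fwd↓0
  step 5 · PE2,1: acc=62; fwd→62 fwd↓6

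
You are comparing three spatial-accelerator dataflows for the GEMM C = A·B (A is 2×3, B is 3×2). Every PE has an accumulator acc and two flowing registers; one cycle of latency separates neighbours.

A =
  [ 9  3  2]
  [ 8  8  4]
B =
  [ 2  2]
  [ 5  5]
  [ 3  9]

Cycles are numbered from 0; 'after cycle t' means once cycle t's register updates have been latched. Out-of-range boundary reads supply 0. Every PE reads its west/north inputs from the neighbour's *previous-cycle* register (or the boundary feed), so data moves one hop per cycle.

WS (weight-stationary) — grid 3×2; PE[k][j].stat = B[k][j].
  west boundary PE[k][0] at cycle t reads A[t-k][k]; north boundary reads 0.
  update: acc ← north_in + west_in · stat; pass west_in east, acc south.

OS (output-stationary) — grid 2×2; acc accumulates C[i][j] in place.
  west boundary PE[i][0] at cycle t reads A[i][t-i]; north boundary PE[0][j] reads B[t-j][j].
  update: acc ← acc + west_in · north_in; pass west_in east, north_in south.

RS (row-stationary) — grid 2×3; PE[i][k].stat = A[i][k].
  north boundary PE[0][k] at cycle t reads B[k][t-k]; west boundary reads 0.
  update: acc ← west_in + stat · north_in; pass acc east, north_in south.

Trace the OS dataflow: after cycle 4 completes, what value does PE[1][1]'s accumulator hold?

OS 2×2: PE[1][1] cycle-by-cycle (with neighbour feeds):
  [0] (0,1) acc=0 (h:0 v:0)
  [0] (1,0) acc=0 (h:0 v:0)
  [0] (1,1) acc=0 (h:0 v:0)
  [1] (0,1) acc=18 (h:9 v:2)
  [1] (1,0) acc=16 (h:8 v:2)
  [1] (1,1) acc=0 (h:0 v:0)
  [2] (0,1) acc=33 (h:3 v:5)
  [2] (1,0) acc=56 (h:8 v:5)
  [2] (1,1) acc=16 (h:8 v:2)
  [3] (0,1) acc=51 (h:2 v:9)
  [3] (1,0) acc=68 (h:4 v:3)
  [3] (1,1) acc=56 (h:8 v:5)
  [4] (0,1) acc=51 (h:0 v:0)
  [4] (1,0) acc=68 (h:0 v:0)
  [4] (1,1) acc=92 (h:4 v:9)

PE[1][1].acc = 92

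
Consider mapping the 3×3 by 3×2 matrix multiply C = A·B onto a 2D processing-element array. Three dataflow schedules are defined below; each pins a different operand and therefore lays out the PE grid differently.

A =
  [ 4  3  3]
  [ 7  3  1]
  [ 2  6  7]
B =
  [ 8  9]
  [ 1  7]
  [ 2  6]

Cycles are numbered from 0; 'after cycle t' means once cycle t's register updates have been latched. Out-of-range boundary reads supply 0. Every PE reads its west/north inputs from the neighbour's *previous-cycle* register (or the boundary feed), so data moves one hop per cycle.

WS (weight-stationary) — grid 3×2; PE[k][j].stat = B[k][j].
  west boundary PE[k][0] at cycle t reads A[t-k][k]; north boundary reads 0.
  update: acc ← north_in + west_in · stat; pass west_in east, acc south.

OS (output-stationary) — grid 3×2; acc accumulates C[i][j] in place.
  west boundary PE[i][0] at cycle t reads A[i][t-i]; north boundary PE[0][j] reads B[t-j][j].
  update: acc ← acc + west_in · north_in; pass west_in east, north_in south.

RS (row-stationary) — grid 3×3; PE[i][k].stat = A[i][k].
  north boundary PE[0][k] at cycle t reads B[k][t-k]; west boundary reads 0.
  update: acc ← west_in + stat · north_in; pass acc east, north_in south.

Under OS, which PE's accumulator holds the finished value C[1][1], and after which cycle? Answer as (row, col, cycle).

OS — PE[1][1] is where C[1][1] collects:
  0: (1,1).acc=0  regs=<0,0>
  1: (1,1).acc=0  regs=<0,0>
  2: (1,1).acc=63  regs=<7,9>
  3: (1,1).acc=84  regs=<3,7>
  4: (1,1).acc=90  regs=<1,6>

(row, col, cycle) = (1, 1, 4)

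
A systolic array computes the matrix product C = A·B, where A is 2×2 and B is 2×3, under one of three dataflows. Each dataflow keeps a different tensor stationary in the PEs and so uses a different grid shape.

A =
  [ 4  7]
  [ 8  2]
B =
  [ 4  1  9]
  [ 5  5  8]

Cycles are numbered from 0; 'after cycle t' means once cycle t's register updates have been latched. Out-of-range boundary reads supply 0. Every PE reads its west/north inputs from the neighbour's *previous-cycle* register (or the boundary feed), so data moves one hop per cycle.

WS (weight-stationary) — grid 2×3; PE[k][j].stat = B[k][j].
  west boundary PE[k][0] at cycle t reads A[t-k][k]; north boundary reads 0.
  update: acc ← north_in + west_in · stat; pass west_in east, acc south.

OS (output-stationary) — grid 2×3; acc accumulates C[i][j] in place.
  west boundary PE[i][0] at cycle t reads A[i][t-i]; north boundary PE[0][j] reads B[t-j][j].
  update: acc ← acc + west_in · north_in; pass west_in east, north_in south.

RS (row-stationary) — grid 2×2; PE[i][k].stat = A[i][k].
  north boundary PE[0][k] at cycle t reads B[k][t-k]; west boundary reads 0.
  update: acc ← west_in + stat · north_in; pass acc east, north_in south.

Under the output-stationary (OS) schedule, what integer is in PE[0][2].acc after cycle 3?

OS 2×3: PE[0][2] cycle-by-cycle (with neighbour feeds):
  0: (0,1).acc=0  regs=<0,0>
  0: (0,2).acc=0  regs=<0,0>
  1: (0,1).acc=4  regs=<4,1>
  1: (0,2).acc=0  regs=<0,0>
  2: (0,1).acc=39  regs=<7,5>
  2: (0,2).acc=36  regs=<4,9>
  3: (0,1).acc=39  regs=<0,0>
  3: (0,2).acc=92  regs=<7,8>

PE[0][2].acc = 92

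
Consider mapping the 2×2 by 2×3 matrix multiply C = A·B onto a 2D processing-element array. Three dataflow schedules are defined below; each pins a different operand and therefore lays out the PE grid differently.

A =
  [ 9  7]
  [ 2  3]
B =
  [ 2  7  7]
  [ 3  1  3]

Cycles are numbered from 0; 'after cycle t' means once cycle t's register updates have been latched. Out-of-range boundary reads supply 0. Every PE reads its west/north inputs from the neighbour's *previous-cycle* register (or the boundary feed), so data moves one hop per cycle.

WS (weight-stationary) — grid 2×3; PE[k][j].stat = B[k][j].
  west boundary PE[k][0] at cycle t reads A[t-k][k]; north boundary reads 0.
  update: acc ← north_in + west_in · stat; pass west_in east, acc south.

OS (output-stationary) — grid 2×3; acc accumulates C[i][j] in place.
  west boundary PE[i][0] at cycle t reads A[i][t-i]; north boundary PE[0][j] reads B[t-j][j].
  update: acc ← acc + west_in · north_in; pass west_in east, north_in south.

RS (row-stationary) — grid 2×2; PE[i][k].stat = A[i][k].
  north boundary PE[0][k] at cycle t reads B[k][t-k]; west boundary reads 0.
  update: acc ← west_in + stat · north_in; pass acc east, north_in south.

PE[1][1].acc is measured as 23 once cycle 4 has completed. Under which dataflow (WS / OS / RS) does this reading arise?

— WS: 2×3; PE[1][1] trace:
  @0  [1,1]  acc 0  |  →0  ↓0
  @1  [1,1]  acc 0  |  →0  ↓0
  @2  [1,1]  acc 70  |  →7  ↓70
  @3  [1,1]  acc 17  |  →3  ↓17
  @4  [1,1]  acc 0  |  →0  ↓0
— OS: 2×3; PE[1][1] trace:
  @0  [1,1]  acc 0  |  →0  ↓0
  @1  [1,1]  acc 0  |  →0  ↓0
  @2  [1,1]  acc 14  |  →2  ↓7
  @3  [1,1]  acc 17  |  →3  ↓1
  @4  [1,1]  acc 17  |  →0  ↓0
— RS: 2×2; PE[1][1] trace:
  @0  [1,1]  acc 0  |  →0  ↓0
  @1  [1,1]  acc 0  |  →0  ↓0
  @2  [1,1]  acc 13  |  →13  ↓3
  @3  [1,1]  acc 17  |  →17  ↓1
  @4  [1,1]  acc 23  |  →23  ↓3

dataflow = RS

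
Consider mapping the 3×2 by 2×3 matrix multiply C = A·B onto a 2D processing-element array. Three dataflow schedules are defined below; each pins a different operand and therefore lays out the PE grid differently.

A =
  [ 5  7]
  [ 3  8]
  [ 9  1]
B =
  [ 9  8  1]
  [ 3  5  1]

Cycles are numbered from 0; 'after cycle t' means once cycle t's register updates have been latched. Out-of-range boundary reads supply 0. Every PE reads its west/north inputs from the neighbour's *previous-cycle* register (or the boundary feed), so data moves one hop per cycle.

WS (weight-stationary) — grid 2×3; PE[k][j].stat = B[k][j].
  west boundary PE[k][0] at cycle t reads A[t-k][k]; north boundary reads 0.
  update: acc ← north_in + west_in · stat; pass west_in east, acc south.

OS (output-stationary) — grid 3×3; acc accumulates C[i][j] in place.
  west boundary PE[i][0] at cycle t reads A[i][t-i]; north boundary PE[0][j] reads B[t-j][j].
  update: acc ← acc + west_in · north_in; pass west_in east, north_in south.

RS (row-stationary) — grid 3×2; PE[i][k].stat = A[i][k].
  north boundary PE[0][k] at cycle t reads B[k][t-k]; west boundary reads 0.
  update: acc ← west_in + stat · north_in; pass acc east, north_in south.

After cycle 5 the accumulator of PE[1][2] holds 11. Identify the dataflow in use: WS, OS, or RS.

dataflow = OS

WS (2×3 grid), PE[1][2]:
  [0] (1,2) acc=0 (h:0 v:0)
  [1] (1,2) acc=0 (h:0 v:0)
  [2] (1,2) acc=0 (h:0 v:0)
  [3] (1,2) acc=12 (h:7 v:12)
  [4] (1,2) acc=11 (h:8 v:11)
  [5] (1,2) acc=10 (h:1 v:10)
OS (3×3 grid), PE[1][2]:
  [0] (1,2) acc=0 (h:0 v:0)
  [1] (1,2) acc=0 (h:0 v:0)
  [2] (1,2) acc=0 (h:0 v:0)
  [3] (1,2) acc=3 (h:3 v:1)
  [4] (1,2) acc=11 (h:8 v:1)
  [5] (1,2) acc=11 (h:0 v:0)
— RS: 3×2 array has no PE[1][2].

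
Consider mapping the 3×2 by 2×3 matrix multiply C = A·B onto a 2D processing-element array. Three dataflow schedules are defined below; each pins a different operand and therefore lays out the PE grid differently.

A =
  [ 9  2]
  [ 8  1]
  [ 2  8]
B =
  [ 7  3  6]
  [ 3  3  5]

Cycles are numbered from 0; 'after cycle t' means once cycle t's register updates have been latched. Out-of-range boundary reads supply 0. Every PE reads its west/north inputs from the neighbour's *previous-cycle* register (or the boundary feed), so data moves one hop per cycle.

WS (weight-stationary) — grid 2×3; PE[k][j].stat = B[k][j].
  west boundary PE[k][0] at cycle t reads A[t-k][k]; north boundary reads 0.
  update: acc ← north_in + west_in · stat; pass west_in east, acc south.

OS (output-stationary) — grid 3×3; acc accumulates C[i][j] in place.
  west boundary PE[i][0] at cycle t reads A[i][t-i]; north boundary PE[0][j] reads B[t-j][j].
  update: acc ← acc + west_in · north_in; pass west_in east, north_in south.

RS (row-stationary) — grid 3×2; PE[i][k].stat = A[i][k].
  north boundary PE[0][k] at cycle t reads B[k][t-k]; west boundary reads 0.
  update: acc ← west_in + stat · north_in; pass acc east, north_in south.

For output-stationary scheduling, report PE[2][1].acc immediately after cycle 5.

Tracing OS — 3×3 array, target PE[2][1]:
  t=0 PE[1][1]: acc=0 h=0 v=0
  t=0 PE[2][0]: acc=0 h=0 v=0
  t=0 PE[2][1]: acc=0 h=0 v=0
  t=1 PE[1][1]: acc=0 h=0 v=0
  t=1 PE[2][0]: acc=0 h=0 v=0
  t=1 PE[2][1]: acc=0 h=0 v=0
  t=2 PE[1][1]: acc=24 h=8 v=3
  t=2 PE[2][0]: acc=14 h=2 v=7
  t=2 PE[2][1]: acc=0 h=0 v=0
  t=3 PE[1][1]: acc=27 h=1 v=3
  t=3 PE[2][0]: acc=38 h=8 v=3
  t=3 PE[2][1]: acc=6 h=2 v=3
  t=4 PE[1][1]: acc=27 h=0 v=0
  t=4 PE[2][0]: acc=38 h=0 v=0
  t=4 PE[2][1]: acc=30 h=8 v=3
  t=5 PE[1][1]: acc=27 h=0 v=0
  t=5 PE[2][0]: acc=38 h=0 v=0
  t=5 PE[2][1]: acc=30 h=0 v=0

PE[2][1].acc = 30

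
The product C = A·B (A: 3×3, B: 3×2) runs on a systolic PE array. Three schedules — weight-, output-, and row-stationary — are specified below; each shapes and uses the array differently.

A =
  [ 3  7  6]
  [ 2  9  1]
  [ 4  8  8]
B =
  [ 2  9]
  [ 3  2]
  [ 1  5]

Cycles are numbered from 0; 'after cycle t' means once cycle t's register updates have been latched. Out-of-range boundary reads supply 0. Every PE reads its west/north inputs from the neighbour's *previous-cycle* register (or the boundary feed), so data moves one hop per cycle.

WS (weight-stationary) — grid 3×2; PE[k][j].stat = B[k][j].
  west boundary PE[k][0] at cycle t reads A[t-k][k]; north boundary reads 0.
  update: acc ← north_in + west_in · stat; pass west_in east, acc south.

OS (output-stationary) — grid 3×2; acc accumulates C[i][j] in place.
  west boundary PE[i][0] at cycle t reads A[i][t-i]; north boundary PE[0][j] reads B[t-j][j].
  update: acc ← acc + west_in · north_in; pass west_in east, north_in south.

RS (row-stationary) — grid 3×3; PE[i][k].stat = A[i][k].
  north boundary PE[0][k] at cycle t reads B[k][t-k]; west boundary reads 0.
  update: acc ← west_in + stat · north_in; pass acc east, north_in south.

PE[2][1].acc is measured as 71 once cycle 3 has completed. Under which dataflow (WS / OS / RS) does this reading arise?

dataflow = WS

WS [3×2] PE[2][1] across cycles:
  c0 r2c1: 0 / 0 / 0
  c1 r2c1: 0 / 0 / 0
  c2 r2c1: 0 / 0 / 0
  c3 r2c1: 71 / 6 / 71
OS [3×2] PE[2][1] across cycles:
  c0 r2c1: 0 / 0 / 0
  c1 r2c1: 0 / 0 / 0
  c2 r2c1: 0 / 0 / 0
  c3 r2c1: 36 / 4 / 9
RS [3×3] PE[2][1] across cycles:
  c0 r2c1: 0 / 0 / 0
  c1 r2c1: 0 / 0 / 0
  c2 r2c1: 0 / 0 / 0
  c3 r2c1: 32 / 32 / 3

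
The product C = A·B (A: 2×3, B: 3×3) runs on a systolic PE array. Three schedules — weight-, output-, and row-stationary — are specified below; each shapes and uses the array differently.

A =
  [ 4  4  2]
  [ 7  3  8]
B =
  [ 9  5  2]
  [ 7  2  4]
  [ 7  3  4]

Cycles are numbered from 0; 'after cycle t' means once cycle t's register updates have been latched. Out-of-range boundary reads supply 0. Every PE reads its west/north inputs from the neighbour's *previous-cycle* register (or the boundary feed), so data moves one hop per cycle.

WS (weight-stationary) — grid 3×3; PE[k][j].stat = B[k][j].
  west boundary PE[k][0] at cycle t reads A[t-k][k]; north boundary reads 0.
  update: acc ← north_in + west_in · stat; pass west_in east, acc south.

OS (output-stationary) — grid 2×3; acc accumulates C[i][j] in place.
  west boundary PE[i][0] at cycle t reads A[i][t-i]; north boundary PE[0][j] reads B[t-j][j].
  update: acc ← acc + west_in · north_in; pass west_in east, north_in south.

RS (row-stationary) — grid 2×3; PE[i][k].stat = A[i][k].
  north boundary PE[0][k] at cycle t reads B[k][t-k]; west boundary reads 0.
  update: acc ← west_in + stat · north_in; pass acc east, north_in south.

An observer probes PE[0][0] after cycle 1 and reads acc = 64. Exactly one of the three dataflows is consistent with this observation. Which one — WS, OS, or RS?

dataflow = OS

Under WS (3×3), PE[0][0]:
  [0] (0,0) acc=36 (h:4 v:36)
  [1] (0,0) acc=63 (h:7 v:63)
Under OS (2×3), PE[0][0]:
  [0] (0,0) acc=36 (h:4 v:9)
  [1] (0,0) acc=64 (h:4 v:7)
Under RS (2×3), PE[0][0]:
  [0] (0,0) acc=36 (h:36 v:9)
  [1] (0,0) acc=20 (h:20 v:5)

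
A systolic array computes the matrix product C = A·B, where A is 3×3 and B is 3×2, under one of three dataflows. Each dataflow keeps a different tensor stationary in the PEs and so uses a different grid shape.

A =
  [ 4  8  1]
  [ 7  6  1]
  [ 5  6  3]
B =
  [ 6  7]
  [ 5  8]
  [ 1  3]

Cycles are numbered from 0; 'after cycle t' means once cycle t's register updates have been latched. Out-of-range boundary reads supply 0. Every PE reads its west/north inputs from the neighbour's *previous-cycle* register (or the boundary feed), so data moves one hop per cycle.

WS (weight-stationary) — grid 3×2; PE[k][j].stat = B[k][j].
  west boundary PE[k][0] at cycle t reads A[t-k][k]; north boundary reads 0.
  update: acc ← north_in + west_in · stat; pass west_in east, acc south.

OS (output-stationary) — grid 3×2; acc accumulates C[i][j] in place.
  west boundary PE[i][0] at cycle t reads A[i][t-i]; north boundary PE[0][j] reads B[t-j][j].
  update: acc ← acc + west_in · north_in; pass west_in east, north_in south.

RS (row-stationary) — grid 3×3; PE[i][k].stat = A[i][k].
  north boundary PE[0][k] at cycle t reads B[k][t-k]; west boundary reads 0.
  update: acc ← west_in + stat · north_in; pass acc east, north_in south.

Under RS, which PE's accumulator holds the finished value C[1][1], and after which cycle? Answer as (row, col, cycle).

(row, col, cycle) = (1, 2, 4)

RS: C[1][1] accumulates in PE[1][2]:
  step 0 · PE1,2: acc=0; fwd→0 fwd↓0
  step 1 · PE1,2: acc=0; fwd→0 fwd↓0
  step 2 · PE1,2: acc=0; fwd→0 fwd↓0
  step 3 · PE1,2: acc=73; fwd→73 fwd↓1
  step 4 · PE1,2: acc=100; fwd→100 fwd↓3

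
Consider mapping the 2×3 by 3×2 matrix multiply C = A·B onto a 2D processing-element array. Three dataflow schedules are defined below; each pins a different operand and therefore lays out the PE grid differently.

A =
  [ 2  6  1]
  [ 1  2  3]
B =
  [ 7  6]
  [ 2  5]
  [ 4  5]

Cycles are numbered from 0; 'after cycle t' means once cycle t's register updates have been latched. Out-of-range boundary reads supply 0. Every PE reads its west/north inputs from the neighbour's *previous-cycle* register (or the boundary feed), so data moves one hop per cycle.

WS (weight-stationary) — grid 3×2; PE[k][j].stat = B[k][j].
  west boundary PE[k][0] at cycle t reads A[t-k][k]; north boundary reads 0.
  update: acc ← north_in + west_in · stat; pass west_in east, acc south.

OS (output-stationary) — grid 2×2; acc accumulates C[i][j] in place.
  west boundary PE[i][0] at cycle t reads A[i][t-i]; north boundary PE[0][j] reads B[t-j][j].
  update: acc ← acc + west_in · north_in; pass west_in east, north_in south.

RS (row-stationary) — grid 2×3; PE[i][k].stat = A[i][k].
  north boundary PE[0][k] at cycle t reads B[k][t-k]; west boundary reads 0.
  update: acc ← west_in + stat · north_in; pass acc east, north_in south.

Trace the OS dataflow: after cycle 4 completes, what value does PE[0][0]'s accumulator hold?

OS on a 2×2 grid — tracing PE[0][0] and its feeders:
  0: (0,0).acc=14  regs=<2,7>
  1: (0,0).acc=26  regs=<6,2>
  2: (0,0).acc=30  regs=<1,4>
  3: (0,0).acc=30  regs=<0,0>
  4: (0,0).acc=30  regs=<0,0>

PE[0][0].acc = 30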